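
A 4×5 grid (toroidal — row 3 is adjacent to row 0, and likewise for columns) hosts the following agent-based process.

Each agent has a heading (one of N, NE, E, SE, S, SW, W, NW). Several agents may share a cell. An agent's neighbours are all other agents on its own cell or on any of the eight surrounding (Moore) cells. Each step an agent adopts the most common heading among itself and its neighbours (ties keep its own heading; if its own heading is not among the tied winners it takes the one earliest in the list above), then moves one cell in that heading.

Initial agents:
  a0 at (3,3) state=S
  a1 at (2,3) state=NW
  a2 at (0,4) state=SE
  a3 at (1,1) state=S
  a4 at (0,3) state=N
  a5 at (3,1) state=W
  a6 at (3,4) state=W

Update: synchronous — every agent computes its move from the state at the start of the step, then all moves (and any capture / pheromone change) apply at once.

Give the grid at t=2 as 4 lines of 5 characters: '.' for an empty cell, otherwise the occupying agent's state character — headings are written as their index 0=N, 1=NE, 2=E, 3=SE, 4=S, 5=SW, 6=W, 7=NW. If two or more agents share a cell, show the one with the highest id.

t=1: a0@(0,3):S a1@(1,2):NW a2@(1,0):SE a3@(2,1):S a4@(3,3):N a5@(3,0):W a6@(3,3):W
t=2: a0@(1,3):S a1@(2,2):S a2@(2,1):SE a3@(3,1):S a4@(2,3):N a5@(3,4):W a6@(3,2):W

.....
...4.
.340.
.46.6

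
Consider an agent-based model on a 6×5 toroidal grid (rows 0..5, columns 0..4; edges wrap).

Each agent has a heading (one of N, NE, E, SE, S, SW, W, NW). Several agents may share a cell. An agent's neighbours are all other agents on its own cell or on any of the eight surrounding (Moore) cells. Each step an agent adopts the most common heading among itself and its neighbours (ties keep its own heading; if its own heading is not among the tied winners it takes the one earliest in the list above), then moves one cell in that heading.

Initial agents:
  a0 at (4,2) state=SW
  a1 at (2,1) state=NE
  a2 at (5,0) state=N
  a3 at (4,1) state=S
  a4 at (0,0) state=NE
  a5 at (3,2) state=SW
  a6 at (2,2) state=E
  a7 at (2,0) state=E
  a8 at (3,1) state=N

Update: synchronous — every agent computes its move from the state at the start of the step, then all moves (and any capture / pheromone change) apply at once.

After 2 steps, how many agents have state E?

t=1: a0@(5,1):SW a1@(2,2):E a2@(4,0):N a3@(3,1):N a4@(5,1):NE a5@(4,1):SW a6@(2,3):E a7@(2,1):E a8@(3,2):E
t=2: a0@(0,0):SW a1@(2,3):E a2@(3,0):N a3@(3,2):E a4@(0,0):SW a5@(5,0):SW a6@(2,4):E a7@(2,2):E a8@(3,3):E

5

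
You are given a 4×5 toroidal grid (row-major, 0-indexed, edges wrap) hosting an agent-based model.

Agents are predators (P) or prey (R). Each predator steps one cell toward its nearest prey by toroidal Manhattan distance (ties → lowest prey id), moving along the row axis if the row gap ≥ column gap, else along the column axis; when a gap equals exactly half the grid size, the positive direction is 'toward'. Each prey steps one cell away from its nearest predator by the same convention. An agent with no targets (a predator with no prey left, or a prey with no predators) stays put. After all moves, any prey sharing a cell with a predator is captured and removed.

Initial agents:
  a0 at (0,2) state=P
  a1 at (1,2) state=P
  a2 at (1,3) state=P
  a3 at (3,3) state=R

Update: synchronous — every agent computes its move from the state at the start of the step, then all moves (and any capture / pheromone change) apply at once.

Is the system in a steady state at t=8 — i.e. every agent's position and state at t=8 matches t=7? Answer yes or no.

yes

t=1: a0@(3,2):P a1@(2,2):P a2@(2,3):P
t=2: (unchanged — steady state)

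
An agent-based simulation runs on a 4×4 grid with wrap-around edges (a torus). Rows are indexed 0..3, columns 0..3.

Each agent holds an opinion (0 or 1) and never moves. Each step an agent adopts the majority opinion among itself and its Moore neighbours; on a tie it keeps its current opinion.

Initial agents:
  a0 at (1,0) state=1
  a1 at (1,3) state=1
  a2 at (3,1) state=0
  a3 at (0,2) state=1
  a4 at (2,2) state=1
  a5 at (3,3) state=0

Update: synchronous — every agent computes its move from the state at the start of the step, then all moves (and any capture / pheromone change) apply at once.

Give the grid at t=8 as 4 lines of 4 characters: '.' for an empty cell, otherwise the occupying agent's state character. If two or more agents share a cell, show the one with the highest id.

..1.
1..1
..1.
.1.1

t=1: a0@(1,0):1 a1@(1,3):1 a2@(3,1):1 a3@(0,2):1 a4@(2,2):1 a5@(3,3):1
t=2: (unchanged — steady state)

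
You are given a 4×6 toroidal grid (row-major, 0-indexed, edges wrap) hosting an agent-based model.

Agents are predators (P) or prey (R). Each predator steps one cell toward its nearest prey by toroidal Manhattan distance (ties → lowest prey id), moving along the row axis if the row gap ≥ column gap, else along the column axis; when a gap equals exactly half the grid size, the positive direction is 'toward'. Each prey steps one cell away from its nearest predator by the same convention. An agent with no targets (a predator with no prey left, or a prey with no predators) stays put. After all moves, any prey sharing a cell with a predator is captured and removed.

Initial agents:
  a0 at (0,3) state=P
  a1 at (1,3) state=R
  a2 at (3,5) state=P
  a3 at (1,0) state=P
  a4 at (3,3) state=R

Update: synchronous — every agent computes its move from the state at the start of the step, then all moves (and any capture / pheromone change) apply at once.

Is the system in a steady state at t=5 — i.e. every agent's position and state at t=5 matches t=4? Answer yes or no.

t=1: a0@(1,3):P a1@(2,3):R a2@(3,4):P a3@(1,1):P a4@(2,3):R
t=2: a0@(2,3):P a1@(3,3):R a2@(2,4):P a3@(1,2):P a4@(3,3):R
t=3: a0@(3,3):P a1@(0,3):R a2@(3,4):P a3@(2,2):P a4@(0,3):R
t=4: a0@(0,3):P a1@(1,3):R a2@(0,4):P a3@(3,2):P a4@(1,3):R
t=5: a0@(1,3):P a1@(2,3):R a2@(1,4):P a3@(0,2):P a4@(2,3):R

no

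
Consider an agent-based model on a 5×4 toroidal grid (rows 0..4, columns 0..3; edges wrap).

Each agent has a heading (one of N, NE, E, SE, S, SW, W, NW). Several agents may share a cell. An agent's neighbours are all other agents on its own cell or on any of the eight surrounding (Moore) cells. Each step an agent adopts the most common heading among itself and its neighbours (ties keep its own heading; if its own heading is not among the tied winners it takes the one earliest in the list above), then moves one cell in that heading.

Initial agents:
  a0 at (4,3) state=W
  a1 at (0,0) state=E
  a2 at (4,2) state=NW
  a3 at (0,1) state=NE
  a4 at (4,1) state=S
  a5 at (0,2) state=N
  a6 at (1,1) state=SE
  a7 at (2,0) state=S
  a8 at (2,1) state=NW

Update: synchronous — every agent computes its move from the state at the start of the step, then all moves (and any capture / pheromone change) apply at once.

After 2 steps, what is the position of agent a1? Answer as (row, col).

(0, 2)

t=1: a0@(4,2):W a1@(0,1):E a2@(3,1):NW a3@(4,2):NE a4@(0,1):S a5@(4,2):N a6@(2,2):SE a7@(3,0):S a8@(1,0):NW
t=2: a0@(4,1):W a1@(0,2):E a2@(2,0):NW a3@(3,3):NE a4@(1,1):S a5@(3,2):N a6@(3,3):SE a7@(4,0):S a8@(0,3):NW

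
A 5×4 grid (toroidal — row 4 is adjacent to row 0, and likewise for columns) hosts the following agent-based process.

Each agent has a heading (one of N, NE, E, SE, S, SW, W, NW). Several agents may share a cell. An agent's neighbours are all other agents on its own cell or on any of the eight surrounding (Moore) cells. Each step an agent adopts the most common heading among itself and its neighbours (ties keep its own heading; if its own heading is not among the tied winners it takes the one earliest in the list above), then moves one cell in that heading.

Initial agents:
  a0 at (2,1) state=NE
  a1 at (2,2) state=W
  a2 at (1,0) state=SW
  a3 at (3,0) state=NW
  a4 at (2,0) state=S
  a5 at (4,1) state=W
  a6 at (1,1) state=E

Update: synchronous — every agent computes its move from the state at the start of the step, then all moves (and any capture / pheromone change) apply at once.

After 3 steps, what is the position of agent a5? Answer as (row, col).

t=1: a0@(1,2):NE a1@(2,1):W a2@(2,3):SW a3@(2,3):NW a4@(3,0):S a5@(4,0):W a6@(1,2):E
t=2: a0@(0,3):NE a1@(2,0):W a2@(3,2):SW a3@(1,2):NW a4@(3,3):W a5@(4,3):W a6@(1,3):E
t=3: a0@(4,0):NE a1@(2,3):W a2@(3,1):W a3@(0,1):NW a4@(3,2):W a5@(4,2):W a6@(1,0):E

(4, 2)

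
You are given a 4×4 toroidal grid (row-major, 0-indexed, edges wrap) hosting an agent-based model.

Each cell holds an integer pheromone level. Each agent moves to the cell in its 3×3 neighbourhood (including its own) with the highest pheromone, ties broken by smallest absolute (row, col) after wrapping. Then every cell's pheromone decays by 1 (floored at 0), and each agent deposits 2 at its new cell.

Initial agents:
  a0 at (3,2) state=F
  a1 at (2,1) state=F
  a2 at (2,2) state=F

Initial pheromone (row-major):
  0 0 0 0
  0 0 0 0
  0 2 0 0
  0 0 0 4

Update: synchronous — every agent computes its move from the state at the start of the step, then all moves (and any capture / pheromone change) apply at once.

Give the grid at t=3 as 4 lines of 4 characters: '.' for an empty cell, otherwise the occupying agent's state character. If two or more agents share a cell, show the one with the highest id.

....
....
.F..
...F

t=1: a0@(3,3) a1@(2,1) a2@(3,3) | pheromone: 0 0 0 0 / 0 0 0 0 / 0 3 0 0 / 0 0 0 7
t=2: a0@(3,3) a1@(2,1) a2@(3,3) | pheromone: 0 0 0 0 / 0 0 0 0 / 0 4 0 0 / 0 0 0 10
t=3: a0@(3,3) a1@(2,1) a2@(3,3) | pheromone: 0 0 0 0 / 0 0 0 0 / 0 5 0 0 / 0 0 0 13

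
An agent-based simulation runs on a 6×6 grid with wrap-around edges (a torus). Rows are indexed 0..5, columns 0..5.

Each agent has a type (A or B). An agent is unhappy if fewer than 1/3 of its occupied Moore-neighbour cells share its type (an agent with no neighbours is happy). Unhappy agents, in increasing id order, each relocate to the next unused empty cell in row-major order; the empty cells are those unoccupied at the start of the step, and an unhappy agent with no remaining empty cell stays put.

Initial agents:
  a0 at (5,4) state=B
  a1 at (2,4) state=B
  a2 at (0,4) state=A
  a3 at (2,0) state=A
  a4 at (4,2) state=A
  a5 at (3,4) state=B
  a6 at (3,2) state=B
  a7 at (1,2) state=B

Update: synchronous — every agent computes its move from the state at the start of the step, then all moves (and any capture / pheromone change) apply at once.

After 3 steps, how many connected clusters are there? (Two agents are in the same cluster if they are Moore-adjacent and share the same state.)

4

t=1: a0@(0,0):B a1@(2,4):B a2@(0,1):A a3@(2,0):A a4@(0,2):A a5@(3,4):B a6@(0,3):B a7@(1,2):B
t=2: a0@(0,4):B a1@(2,4):B a2@(0,1):A a3@(2,0):A a4@(0,2):A a5@(3,4):B a6@(0,3):B a7@(1,2):B
t=3: (unchanged — steady state)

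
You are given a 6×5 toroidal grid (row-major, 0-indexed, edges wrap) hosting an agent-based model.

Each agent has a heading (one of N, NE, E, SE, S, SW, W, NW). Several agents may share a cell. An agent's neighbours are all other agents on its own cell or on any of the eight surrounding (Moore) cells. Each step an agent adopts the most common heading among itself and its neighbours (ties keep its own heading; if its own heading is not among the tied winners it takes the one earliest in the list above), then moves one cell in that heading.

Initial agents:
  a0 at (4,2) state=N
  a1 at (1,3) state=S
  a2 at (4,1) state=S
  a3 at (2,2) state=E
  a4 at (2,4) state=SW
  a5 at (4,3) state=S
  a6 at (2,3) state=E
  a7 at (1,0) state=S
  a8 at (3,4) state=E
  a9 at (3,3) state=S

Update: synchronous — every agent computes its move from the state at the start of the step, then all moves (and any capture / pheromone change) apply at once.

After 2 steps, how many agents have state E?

7

t=1: a0@(5,2):S a1@(1,4):E a2@(5,1):S a3@(2,3):E a4@(3,4):S a5@(5,3):S a6@(2,4):E a7@(2,0):S a8@(3,0):E a9@(3,4):E
t=2: a0@(0,2):S a1@(1,0):E a2@(0,1):S a3@(2,4):E a4@(3,0):E a5@(0,3):S a6@(2,0):E a7@(2,1):E a8@(3,1):E a9@(3,0):E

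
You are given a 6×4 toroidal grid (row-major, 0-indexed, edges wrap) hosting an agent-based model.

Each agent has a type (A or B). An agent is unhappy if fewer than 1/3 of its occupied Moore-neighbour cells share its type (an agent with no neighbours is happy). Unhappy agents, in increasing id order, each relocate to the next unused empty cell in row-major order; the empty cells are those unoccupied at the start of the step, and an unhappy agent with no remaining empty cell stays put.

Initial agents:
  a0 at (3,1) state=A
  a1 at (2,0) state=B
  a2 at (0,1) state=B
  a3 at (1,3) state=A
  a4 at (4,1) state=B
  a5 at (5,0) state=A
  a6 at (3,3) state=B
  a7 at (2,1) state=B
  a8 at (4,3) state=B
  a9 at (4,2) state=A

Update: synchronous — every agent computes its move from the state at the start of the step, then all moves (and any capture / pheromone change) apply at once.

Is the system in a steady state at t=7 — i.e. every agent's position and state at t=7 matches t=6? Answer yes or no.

no

t=1: a0@(0,0):A a1@(2,0):B a2@(0,2):B a3@(0,3):A a4@(1,0):B a5@(1,1):A a6@(3,3):B a7@(2,1):B a8@(4,3):B a9@(1,2):A
t=2: a0@(0,0):A a1@(2,0):B a2@(0,1):B a3@(0,3):A a4@(1,0):B a5@(1,1):A a6@(3,3):B a7@(2,1):B a8@(4,3):B a9@(1,2):A
t=3: a0@(0,0):A a1@(2,0):B a2@(0,2):B a3@(0,3):A a4@(1,0):B a5@(1,1):A a6@(3,3):B a7@(2,1):B a8@(4,3):B a9@(1,2):A
t=4: a0@(0,0):A a1@(2,0):B a2@(0,1):B a3@(0,3):A a4@(1,0):B a5@(1,1):A a6@(3,3):B a7@(2,1):B a8@(4,3):B a9@(1,2):A
t=5: a0@(0,0):A a1@(2,0):B a2@(0,2):B a3@(0,3):A a4@(1,0):B a5@(1,1):A a6@(3,3):B a7@(2,1):B a8@(4,3):B a9@(1,2):A
t=6: a0@(0,0):A a1@(2,0):B a2@(0,1):B a3@(0,3):A a4@(1,0):B a5@(1,1):A a6@(3,3):B a7@(2,1):B a8@(4,3):B a9@(1,2):A
t=7: a0@(0,0):A a1@(2,0):B a2@(0,2):B a3@(0,3):A a4@(1,0):B a5@(1,1):A a6@(3,3):B a7@(2,1):B a8@(4,3):B a9@(1,2):A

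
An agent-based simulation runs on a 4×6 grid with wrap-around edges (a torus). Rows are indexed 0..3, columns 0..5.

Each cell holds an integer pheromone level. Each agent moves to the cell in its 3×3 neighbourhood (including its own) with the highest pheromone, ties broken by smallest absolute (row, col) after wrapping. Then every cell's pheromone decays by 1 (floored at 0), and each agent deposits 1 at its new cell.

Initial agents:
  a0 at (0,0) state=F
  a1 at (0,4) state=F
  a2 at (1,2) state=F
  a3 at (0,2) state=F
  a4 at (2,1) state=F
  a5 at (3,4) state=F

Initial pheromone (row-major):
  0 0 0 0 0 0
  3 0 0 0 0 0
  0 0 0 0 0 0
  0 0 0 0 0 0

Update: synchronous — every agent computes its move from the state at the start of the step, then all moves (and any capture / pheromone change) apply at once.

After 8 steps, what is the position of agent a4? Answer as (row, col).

t=1: a0@(1,0) a1@(0,3) a2@(0,1) a3@(0,1) a4@(1,0) a5@(0,3) | pheromone: 0 2 0 2 0 0 / 4 0 0 0 0 0 / 0 0 0 0 0 0 / 0 0 0 0 0 0
t=2: a0@(1,0) a1@(0,3) a2@(1,0) a3@(1,0) a4@(1,0) a5@(0,3) | pheromone: 0 1 0 3 0 0 / 7 0 0 0 0 0 / 0 0 0 0 0 0 / 0 0 0 0 0 0
t=3: a0@(1,0) a1@(0,3) a2@(1,0) a3@(1,0) a4@(1,0) a5@(0,3) | pheromone: 0 0 0 4 0 0 / 10 0 0 0 0 0 / 0 0 0 0 0 0 / 0 0 0 0 0 0
t=4: a0@(1,0) a1@(0,3) a2@(1,0) a3@(1,0) a4@(1,0) a5@(0,3) | pheromone: 0 0 0 5 0 0 / 13 0 0 0 0 0 / 0 0 0 0 0 0 / 0 0 0 0 0 0
t=5: a0@(1,0) a1@(0,3) a2@(1,0) a3@(1,0) a4@(1,0) a5@(0,3) | pheromone: 0 0 0 6 0 0 / 16 0 0 0 0 0 / 0 0 0 0 0 0 / 0 0 0 0 0 0
t=6: a0@(1,0) a1@(0,3) a2@(1,0) a3@(1,0) a4@(1,0) a5@(0,3) | pheromone: 0 0 0 7 0 0 / 19 0 0 0 0 0 / 0 0 0 0 0 0 / 0 0 0 0 0 0
t=7: a0@(1,0) a1@(0,3) a2@(1,0) a3@(1,0) a4@(1,0) a5@(0,3) | pheromone: 0 0 0 8 0 0 / 22 0 0 0 0 0 / 0 0 0 0 0 0 / 0 0 0 0 0 0
t=8: a0@(1,0) a1@(0,3) a2@(1,0) a3@(1,0) a4@(1,0) a5@(0,3) | pheromone: 0 0 0 9 0 0 / 25 0 0 0 0 0 / 0 0 0 0 0 0 / 0 0 0 0 0 0

(1, 0)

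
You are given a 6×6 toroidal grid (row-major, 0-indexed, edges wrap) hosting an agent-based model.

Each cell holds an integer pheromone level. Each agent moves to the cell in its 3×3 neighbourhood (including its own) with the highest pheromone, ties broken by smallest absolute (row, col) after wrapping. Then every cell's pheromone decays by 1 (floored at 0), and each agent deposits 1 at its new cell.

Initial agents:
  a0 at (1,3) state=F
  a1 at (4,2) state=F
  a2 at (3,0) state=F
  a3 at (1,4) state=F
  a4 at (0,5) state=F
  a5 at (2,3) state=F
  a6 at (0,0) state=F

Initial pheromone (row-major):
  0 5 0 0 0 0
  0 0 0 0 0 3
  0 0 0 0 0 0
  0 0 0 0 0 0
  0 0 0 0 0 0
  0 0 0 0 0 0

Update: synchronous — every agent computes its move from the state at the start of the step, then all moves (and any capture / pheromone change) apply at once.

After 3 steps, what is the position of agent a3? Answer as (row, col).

t=1: a0@(0,2) a1@(3,1) a2@(2,0) a3@(1,5) a4@(1,5) a5@(1,2) a6@(0,1) | pheromone: 0 5 1 0 0 0 / 0 0 1 0 0 4 / 1 0 0 0 0 0 / 0 1 0 0 0 0 / 0 0 0 0 0 0 / 0 0 0 0 0 0
t=2: a0@(0,1) a1@(2,0) a2@(1,5) a3@(1,5) a4@(1,5) a5@(0,1) a6@(0,1) | pheromone: 0 7 0 0 0 0 / 0 0 0 0 0 6 / 1 0 0 0 0 0 / 0 0 0 0 0 0 / 0 0 0 0 0 0 / 0 0 0 0 0 0
t=3: a0@(0,1) a1@(1,5) a2@(1,5) a3@(1,5) a4@(1,5) a5@(0,1) a6@(0,1) | pheromone: 0 9 0 0 0 0 / 0 0 0 0 0 9 / 0 0 0 0 0 0 / 0 0 0 0 0 0 / 0 0 0 0 0 0 / 0 0 0 0 0 0

(1, 5)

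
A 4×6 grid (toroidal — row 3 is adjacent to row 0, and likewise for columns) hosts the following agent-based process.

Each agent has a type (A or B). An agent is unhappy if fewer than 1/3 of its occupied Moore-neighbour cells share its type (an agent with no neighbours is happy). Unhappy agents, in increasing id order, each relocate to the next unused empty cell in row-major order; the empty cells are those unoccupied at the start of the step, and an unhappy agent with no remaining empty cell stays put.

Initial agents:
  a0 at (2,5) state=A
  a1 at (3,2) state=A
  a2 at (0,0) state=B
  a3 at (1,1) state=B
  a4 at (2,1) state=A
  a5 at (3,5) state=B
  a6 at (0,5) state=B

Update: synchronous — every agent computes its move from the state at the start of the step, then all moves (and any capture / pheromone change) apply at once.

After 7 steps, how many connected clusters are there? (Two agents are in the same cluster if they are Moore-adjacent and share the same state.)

2

t=1: a0@(0,1):A a1@(3,2):A a2@(0,0):B a3@(1,1):B a4@(2,1):A a5@(3,5):B a6@(0,5):B
t=2: (unchanged — steady state)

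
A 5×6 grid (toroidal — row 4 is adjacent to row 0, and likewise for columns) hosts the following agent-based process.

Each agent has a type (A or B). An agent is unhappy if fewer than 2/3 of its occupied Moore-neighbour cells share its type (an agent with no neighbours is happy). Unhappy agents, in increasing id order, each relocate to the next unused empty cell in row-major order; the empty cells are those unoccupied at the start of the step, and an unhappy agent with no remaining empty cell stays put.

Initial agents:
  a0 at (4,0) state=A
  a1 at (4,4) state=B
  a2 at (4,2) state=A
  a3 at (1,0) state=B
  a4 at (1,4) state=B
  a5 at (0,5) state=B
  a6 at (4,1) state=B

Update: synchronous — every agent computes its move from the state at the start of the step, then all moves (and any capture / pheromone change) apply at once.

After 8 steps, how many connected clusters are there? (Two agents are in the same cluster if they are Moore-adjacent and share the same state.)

2

t=1: a0@(0,0):A a1@(4,4):B a2@(0,1):A a3@(1,0):B a4@(1,4):B a5@(0,5):B a6@(0,2):B
t=2: a0@(0,3):A a1@(4,4):B a2@(0,4):A a3@(1,1):B a4@(1,4):B a5@(0,5):B a6@(1,2):B
t=3: a0@(0,0):A a1@(0,1):B a2@(0,2):A a3@(1,1):B a4@(1,0):B a5@(0,5):B a6@(1,3):B
t=4: a0@(0,3):A a1@(0,4):B a2@(1,2):A a3@(1,4):B a4@(1,0):B a5@(1,5):B a6@(2,0):B
t=5: a0@(0,0):A a1@(0,4):B a2@(1,2):A a3@(1,4):B a4@(1,0):B a5@(1,5):B a6@(2,0):B
t=6: a0@(0,1):A a1@(0,4):B a2@(1,2):A a3@(1,4):B a4@(1,0):B a5@(1,5):B a6@(2,0):B
t=7: a0@(0,0):A a1@(0,4):B a2@(1,2):A a3@(1,4):B a4@(1,0):B a5@(1,5):B a6@(2,0):B
t=8: a0@(0,1):A a1@(0,4):B a2@(1,2):A a3@(1,4):B a4@(1,0):B a5@(1,5):B a6@(2,0):B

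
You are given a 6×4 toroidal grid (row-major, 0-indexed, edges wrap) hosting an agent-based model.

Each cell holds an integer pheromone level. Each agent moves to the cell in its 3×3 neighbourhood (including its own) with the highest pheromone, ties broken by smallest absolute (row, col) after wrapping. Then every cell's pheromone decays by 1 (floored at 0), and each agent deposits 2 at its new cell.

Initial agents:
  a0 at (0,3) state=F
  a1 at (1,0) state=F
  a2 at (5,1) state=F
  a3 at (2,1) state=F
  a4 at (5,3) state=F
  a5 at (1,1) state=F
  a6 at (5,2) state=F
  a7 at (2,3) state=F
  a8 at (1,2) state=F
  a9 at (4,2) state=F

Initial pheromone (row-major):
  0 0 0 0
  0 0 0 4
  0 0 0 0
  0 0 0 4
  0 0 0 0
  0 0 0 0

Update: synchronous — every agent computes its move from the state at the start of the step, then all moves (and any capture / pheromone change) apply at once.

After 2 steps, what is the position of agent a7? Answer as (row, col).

(1, 3)

t=1: a0@(1,3) a1@(1,3) a2@(0,0) a3@(1,0) a4@(0,0) a5@(0,0) a6@(0,1) a7@(1,3) a8@(1,3) a9@(3,3) | pheromone: 6 2 0 0 / 2 0 0 11 / 0 0 0 0 / 0 0 0 5 / 0 0 0 0 / 0 0 0 0
t=2: a0@(1,3) a1@(1,3) a2@(1,3) a3@(1,3) a4@(1,3) a5@(1,3) a6@(0,0) a7@(1,3) a8@(1,3) a9@(3,3) | pheromone: 7 1 0 0 / 1 0 0 26 / 0 0 0 0 / 0 0 0 6 / 0 0 0 0 / 0 0 0 0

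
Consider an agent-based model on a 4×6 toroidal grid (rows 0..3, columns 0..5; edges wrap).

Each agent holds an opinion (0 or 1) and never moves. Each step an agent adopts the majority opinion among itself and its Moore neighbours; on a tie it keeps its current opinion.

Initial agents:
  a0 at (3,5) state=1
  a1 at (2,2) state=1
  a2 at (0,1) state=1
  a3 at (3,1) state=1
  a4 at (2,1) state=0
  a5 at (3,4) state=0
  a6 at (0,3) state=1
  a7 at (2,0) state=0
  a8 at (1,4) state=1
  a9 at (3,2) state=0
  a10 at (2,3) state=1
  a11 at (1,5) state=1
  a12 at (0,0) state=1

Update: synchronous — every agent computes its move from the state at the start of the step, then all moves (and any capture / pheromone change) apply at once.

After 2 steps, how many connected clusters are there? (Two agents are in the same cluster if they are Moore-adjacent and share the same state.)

1

t=1: a0@(3,5):1 a1@(2,2):1 a2@(0,1):1 a3@(3,1):1 a4@(2,1):0 a5@(3,4):1 a6@(0,3):1 a7@(2,0):1 a8@(1,4):1 a9@(3,2):1 a10@(2,3):1 a11@(1,5):1 a12@(0,0):1
t=2: a0@(3,5):1 a1@(2,2):1 a2@(0,1):1 a3@(3,1):1 a4@(2,1):1 a5@(3,4):1 a6@(0,3):1 a7@(2,0):1 a8@(1,4):1 a9@(3,2):1 a10@(2,3):1 a11@(1,5):1 a12@(0,0):1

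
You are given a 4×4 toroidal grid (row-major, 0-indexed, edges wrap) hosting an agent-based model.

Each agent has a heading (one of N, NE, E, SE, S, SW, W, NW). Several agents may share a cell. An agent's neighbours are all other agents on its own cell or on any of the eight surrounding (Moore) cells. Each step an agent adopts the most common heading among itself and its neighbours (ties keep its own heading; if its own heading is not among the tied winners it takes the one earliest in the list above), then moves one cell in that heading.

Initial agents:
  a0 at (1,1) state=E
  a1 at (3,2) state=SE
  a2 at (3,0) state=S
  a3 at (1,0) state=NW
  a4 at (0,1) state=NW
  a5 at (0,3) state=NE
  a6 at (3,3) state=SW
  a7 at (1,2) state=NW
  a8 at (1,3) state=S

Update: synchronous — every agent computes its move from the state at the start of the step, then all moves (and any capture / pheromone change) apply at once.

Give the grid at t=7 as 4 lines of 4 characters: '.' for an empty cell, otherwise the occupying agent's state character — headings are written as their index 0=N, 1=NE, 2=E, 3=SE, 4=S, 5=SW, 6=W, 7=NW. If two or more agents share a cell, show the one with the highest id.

....
..7.
7777
.7..

t=1: a0@(0,0):NW a1@(0,3):SE a2@(0,0):S a3@(0,3):NW a4@(3,0):NW a5@(1,3):S a6@(0,2):SW a7@(0,1):NW a8@(0,2):NW
t=2: a0@(3,3):NW a1@(3,2):NW a2@(3,3):NW a3@(3,2):NW a4@(2,3):NW a5@(0,2):NW a6@(3,1):NW a7@(3,0):NW a8@(3,1):NW
t=3: a0@(2,2):NW a1@(2,1):NW a2@(2,2):NW a3@(2,1):NW a4@(1,2):NW a5@(3,1):NW a6@(2,0):NW a7@(2,3):NW a8@(2,0):NW
t=4: a0@(1,1):NW a1@(1,0):NW a2@(1,1):NW a3@(1,0):NW a4@(0,1):NW a5@(2,0):NW a6@(1,3):NW a7@(1,2):NW a8@(1,3):NW
t=5: a0@(0,0):NW a1@(0,3):NW a2@(0,0):NW a3@(0,3):NW a4@(3,0):NW a5@(1,3):NW a6@(0,2):NW a7@(0,1):NW a8@(0,2):NW
t=6: a0@(3,3):NW a1@(3,2):NW a2@(3,3):NW a3@(3,2):NW a4@(2,3):NW a5@(0,2):NW a6@(3,1):NW a7@(3,0):NW a8@(3,1):NW
t=7: a0@(2,2):NW a1@(2,1):NW a2@(2,2):NW a3@(2,1):NW a4@(1,2):NW a5@(3,1):NW a6@(2,0):NW a7@(2,3):NW a8@(2,0):NW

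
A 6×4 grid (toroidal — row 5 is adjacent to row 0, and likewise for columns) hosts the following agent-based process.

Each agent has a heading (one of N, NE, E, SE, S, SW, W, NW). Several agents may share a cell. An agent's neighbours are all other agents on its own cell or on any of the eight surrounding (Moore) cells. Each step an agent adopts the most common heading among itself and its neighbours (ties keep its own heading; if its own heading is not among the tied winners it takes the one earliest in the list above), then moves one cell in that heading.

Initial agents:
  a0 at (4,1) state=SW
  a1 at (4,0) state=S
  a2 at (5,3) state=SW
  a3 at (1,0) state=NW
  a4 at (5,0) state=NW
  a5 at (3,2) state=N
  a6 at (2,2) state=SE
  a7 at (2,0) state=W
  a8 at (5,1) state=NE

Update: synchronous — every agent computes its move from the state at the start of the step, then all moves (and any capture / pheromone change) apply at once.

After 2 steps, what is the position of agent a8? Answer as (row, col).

t=1: a0@(5,0):SW a1@(5,3):SW a2@(0,2):SW a3@(0,3):NW a4@(0,3):SW a5@(2,2):N a6@(3,3):SE a7@(2,3):W a8@(4,2):NE
t=2: a0@(0,3):SW a1@(0,2):SW a2@(1,1):SW a3@(1,2):SW a4@(1,2):SW a5@(1,2):N a6@(4,0):SE a7@(2,2):W a8@(3,3):NE

(3, 3)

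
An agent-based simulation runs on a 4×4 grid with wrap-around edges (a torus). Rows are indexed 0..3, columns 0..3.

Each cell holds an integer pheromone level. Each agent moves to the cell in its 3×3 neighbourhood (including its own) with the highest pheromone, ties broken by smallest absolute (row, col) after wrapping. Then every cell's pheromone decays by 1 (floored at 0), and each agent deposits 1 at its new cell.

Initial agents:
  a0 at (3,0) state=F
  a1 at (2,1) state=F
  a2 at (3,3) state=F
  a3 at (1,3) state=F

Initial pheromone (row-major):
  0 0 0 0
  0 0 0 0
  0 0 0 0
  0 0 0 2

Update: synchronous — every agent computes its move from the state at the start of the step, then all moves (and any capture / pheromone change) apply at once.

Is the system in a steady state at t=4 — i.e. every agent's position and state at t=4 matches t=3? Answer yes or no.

yes

t=1: a0@(3,3) a1@(1,0) a2@(3,3) a3@(0,0) | pheromone: 1 0 0 0 / 1 0 0 0 / 0 0 0 0 / 0 0 0 3
t=2: a0@(3,3) a1@(0,0) a2@(3,3) a3@(3,3) | pheromone: 1 0 0 0 / 0 0 0 0 / 0 0 0 0 / 0 0 0 5
t=3: a0@(3,3) a1@(3,3) a2@(3,3) a3@(3,3) | pheromone: 0 0 0 0 / 0 0 0 0 / 0 0 0 0 / 0 0 0 8
t=4: a0@(3,3) a1@(3,3) a2@(3,3) a3@(3,3) | pheromone: 0 0 0 0 / 0 0 0 0 / 0 0 0 0 / 0 0 0 11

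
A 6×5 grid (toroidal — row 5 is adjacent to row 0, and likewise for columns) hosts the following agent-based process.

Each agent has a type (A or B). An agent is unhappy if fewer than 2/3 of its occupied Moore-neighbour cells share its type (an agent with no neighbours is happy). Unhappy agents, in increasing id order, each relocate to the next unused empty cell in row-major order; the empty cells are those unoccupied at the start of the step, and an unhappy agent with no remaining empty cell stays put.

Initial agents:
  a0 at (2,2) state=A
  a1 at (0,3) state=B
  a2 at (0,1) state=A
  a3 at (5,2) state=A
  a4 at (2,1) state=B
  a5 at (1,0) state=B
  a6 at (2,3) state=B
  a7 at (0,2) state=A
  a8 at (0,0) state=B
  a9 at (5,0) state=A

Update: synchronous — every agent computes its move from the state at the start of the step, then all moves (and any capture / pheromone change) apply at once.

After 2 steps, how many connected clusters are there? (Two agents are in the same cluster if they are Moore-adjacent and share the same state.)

5

t=1: a0@(0,4):A a1@(1,1):B a2@(1,2):A a3@(5,2):A a4@(1,3):B a5@(1,0):B a6@(1,4):B a7@(0,2):A a8@(2,0):B a9@(2,4):A
t=2: a0@(0,0):A a1@(0,1):B a2@(0,3):A a3@(5,2):A a4@(2,1):B a5@(2,2):B a6@(2,3):B a7@(3,0):A a8@(2,0):B a9@(3,1):A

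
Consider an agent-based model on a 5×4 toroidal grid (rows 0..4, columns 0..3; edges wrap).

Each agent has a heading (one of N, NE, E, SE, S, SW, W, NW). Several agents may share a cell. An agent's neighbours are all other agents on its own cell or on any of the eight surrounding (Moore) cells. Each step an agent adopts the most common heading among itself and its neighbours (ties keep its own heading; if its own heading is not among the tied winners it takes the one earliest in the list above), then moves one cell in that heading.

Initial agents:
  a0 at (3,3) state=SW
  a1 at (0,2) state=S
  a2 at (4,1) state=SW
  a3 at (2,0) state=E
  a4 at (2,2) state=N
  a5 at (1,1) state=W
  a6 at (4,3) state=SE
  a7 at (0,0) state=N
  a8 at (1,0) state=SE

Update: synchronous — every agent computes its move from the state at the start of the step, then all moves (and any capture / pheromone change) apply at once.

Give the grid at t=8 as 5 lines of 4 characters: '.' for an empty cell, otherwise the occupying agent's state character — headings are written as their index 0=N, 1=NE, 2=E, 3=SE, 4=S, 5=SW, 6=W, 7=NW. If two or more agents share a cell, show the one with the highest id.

....
....
....
.0..
.00.

t=1: a0@(4,2):SW a1@(1,2):S a2@(0,0):SW a3@(2,1):E a4@(1,2):N a5@(0,1):N a6@(0,0):SE a7@(1,1):SE a8@(2,1):SE
t=2: a0@(0,1):SW a1@(0,2):N a2@(1,1):SE a3@(3,2):SE a4@(0,2):N a5@(4,1):N a6@(1,1):SE a7@(2,2):SE a8@(3,2):SE
t=3: a0@(4,1):N a1@(4,2):N a2@(2,2):SE a3@(4,3):SE a4@(4,2):N a5@(3,1):N a6@(2,2):SE a7@(3,3):SE a8@(4,3):SE
t=4: a0@(3,1):N a1@(3,2):N a2@(3,3):SE a3@(0,0):SE a4@(3,2):N a5@(2,1):N a6@(3,3):SE a7@(4,0):SE a8@(0,0):SE
t=5: a0@(2,1):N a1@(2,2):N a2@(4,0):SE a3@(1,1):SE a4@(2,2):N a5@(1,1):N a6@(4,0):SE a7@(0,1):SE a8@(1,1):SE
t=6: a0@(1,1):N a1@(1,2):N a2@(0,1):SE a3@(0,1):N a4@(1,2):N a5@(0,1):N a6@(0,1):SE a7@(1,2):SE a8@(0,1):N
t=7: a0@(0,1):N a1@(0,2):N a2@(4,1):N a3@(4,1):N a4@(0,2):N a5@(4,1):N a6@(4,1):N a7@(0,2):N a8@(4,1):N
t=8: a0@(4,1):N a1@(4,2):N a2@(3,1):N a3@(3,1):N a4@(4,2):N a5@(3,1):N a6@(3,1):N a7@(4,2):N a8@(3,1):N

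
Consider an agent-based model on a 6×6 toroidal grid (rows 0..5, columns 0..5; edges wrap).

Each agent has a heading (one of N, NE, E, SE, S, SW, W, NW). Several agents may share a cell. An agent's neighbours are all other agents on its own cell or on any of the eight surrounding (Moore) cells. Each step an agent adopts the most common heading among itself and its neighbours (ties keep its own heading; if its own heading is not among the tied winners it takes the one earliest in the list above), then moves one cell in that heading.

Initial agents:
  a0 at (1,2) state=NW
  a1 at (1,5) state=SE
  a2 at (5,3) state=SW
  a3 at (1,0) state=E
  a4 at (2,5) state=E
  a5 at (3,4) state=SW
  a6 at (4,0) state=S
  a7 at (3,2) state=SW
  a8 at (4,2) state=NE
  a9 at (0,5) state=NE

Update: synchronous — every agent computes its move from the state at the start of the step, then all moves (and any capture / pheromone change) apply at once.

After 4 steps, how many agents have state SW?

4

t=1: a0@(0,1):NW a1@(1,0):E a2@(0,2):SW a3@(1,1):E a4@(2,0):E a5@(4,3):SW a6@(5,0):S a7@(4,1):SW a8@(5,1):SW a9@(5,0):NE
t=2: a0@(0,2):E a1@(1,1):E a2@(1,1):SW a3@(1,2):E a4@(2,1):E a5@(5,2):SW a6@(0,5):SW a7@(5,0):SW a8@(0,0):SW a9@(0,5):SW
t=3: a0@(0,3):E a1@(1,2):E a2@(1,2):E a3@(1,3):E a4@(2,2):E a5@(0,1):SW a6@(1,4):SW a7@(0,5):SW a8@(1,5):SW a9@(1,4):SW
t=4: a0@(0,4):E a1@(1,3):E a2@(1,3):E a3@(1,4):E a4@(2,3):E a5@(0,2):E a6@(2,3):SW a7@(1,4):SW a8@(2,4):SW a9@(2,3):SW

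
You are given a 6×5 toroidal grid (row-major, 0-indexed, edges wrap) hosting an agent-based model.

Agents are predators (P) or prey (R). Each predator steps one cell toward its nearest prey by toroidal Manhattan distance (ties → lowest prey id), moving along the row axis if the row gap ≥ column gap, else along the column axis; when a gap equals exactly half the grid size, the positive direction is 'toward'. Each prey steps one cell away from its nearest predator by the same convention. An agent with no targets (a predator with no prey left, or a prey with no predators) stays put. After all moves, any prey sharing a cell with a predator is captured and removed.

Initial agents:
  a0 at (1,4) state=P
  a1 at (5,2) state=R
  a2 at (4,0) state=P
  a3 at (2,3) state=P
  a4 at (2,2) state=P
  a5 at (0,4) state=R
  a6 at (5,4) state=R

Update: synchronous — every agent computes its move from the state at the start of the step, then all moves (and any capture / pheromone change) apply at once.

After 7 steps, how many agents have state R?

t=1: a0@(0,4):P a1@(5,3):R a2@(5,0):P a3@(1,3):P a4@(3,2):P a5@(5,4):R a6@(4,4):R
t=2: a0@(5,4):P a1@(4,3):R a2@(5,4):P a3@(0,3):P a4@(4,2):P a5@(4,4):R a6@(3,4):R
t=3: a0@(4,4):P a2@(4,4):P a3@(5,3):P a4@(4,3):P a5@(3,4):R a6@(2,4):R
t=4: a0@(3,4):P a2@(3,4):P a3@(4,3):P a4@(3,3):P a5@(2,4):R a6@(1,4):R
t=5: a0@(2,4):P a2@(2,4):P a3@(3,3):P a4@(2,3):P a5@(1,4):R a6@(0,4):R
t=6: a0@(1,4):P a2@(1,4):P a3@(2,3):P a4@(1,3):P a5@(0,4):R a6@(5,4):R
t=7: a0@(0,4):P a2@(0,4):P a3@(1,3):P a4@(0,3):P a5@(5,4):R a6@(4,4):R

2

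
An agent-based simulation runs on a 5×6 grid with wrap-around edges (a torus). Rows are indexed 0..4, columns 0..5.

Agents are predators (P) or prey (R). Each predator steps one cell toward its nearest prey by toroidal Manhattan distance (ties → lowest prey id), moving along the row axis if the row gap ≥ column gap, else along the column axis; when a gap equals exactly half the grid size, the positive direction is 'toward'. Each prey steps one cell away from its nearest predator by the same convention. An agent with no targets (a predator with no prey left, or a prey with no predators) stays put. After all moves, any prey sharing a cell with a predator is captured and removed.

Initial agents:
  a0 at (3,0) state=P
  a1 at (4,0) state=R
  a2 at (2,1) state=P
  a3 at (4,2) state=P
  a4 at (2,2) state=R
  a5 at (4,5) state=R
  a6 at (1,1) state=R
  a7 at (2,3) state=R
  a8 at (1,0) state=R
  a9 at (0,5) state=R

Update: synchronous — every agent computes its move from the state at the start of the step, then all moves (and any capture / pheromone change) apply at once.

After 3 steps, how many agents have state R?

7

t=1: a0@(4,0):P a1@(0,0):R a2@(2,2):P a3@(4,1):P a4@(2,3):R a5@(0,5):R a6@(0,1):R a7@(2,4):R a8@(0,0):R a9@(1,5):R
t=2: a0@(0,0):P a1@(1,0):R a2@(2,3):P a3@(0,1):P a4@(2,4):R a5@(1,5):R a6@(1,1):R a7@(2,5):R a8@(1,0):R a9@(2,5):R
t=3: a0@(1,0):P a1@(2,0):R a2@(2,4):P a3@(1,1):P a4@(2,5):R a5@(2,5):R a6@(2,1):R a7@(2,0):R a8@(2,0):R a9@(2,0):R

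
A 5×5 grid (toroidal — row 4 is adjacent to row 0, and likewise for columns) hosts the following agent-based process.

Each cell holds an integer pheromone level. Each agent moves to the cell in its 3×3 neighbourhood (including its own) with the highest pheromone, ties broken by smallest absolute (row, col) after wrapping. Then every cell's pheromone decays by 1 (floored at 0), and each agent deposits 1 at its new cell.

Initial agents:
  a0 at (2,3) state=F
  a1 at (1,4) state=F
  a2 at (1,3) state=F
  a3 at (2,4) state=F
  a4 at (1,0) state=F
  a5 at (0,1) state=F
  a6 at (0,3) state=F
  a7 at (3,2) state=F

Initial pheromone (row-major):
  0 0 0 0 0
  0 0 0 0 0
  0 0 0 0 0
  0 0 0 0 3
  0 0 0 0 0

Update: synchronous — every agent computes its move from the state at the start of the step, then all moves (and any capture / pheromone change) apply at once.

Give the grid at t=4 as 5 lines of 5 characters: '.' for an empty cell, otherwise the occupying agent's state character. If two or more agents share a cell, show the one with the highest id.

F.F..
.....
.F...
....F
.....

t=1: a0@(3,4) a1@(0,0) a2@(0,2) a3@(3,4) a4@(0,0) a5@(0,0) a6@(0,2) a7@(2,1) | pheromone: 3 0 2 0 0 / 0 0 0 0 0 / 0 1 0 0 0 / 0 0 0 0 4 / 0 0 0 0 0
t=2: a0@(3,4) a1@(0,0) a2@(0,2) a3@(3,4) a4@(0,0) a5@(0,0) a6@(0,2) a7@(2,1) | pheromone: 5 0 3 0 0 / 0 0 0 0 0 / 0 1 0 0 0 / 0 0 0 0 5 / 0 0 0 0 0
t=3: a0@(3,4) a1@(0,0) a2@(0,2) a3@(3,4) a4@(0,0) a5@(0,0) a6@(0,2) a7@(2,1) | pheromone: 7 0 4 0 0 / 0 0 0 0 0 / 0 1 0 0 0 / 0 0 0 0 6 / 0 0 0 0 0
t=4: a0@(3,4) a1@(0,0) a2@(0,2) a3@(3,4) a4@(0,0) a5@(0,0) a6@(0,2) a7@(2,1) | pheromone: 9 0 5 0 0 / 0 0 0 0 0 / 0 1 0 0 0 / 0 0 0 0 7 / 0 0 0 0 0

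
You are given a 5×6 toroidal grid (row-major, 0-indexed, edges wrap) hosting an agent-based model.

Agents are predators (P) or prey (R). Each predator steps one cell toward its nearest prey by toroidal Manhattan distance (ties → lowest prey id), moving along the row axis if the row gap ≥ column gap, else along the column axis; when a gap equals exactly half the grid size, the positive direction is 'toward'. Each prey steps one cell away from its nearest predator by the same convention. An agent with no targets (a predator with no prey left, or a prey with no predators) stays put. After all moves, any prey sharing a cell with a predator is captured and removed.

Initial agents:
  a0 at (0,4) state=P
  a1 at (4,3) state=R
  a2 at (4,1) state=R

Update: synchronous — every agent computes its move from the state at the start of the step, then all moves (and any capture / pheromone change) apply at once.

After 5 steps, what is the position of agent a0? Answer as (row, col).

t=1: a0@(4,4):P a1@(3,3):R a2@(4,0):R
t=2: a0@(3,4):P a1@(2,3):R a2@(4,1):R
t=3: a0@(2,4):P a1@(1,3):R a2@(4,0):R
t=4: a0@(1,4):P a1@(0,3):R a2@(0,0):R
t=5: a0@(0,4):P a1@(4,3):R a2@(0,1):R

(0, 4)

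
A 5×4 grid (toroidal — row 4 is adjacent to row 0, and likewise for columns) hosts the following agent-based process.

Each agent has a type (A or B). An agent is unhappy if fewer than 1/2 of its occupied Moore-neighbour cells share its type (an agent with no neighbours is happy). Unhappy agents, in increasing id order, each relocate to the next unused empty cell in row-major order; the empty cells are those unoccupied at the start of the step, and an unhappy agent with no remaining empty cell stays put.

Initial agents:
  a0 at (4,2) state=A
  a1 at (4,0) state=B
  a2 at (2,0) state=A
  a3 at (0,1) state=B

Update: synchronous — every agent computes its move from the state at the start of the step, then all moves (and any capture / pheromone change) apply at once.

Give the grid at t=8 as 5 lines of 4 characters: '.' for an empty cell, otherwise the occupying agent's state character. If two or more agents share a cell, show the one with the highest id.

.BA.
....
A...
....
B...

t=1: a0@(0,0):A a1@(4,0):B a2@(2,0):A a3@(0,1):B
t=2: a0@(0,2):A a1@(4,0):B a2@(2,0):A a3@(0,1):B
t=3: a0@(0,0):A a1@(4,0):B a2@(2,0):A a3@(0,1):B
t=4: a0@(0,2):A a1@(4,0):B a2@(2,0):A a3@(0,1):B
t=5: a0@(0,0):A a1@(4,0):B a2@(2,0):A a3@(0,1):B
t=6: a0@(0,2):A a1@(4,0):B a2@(2,0):A a3@(0,1):B
t=7: a0@(0,0):A a1@(4,0):B a2@(2,0):A a3@(0,1):B
t=8: a0@(0,2):A a1@(4,0):B a2@(2,0):A a3@(0,1):B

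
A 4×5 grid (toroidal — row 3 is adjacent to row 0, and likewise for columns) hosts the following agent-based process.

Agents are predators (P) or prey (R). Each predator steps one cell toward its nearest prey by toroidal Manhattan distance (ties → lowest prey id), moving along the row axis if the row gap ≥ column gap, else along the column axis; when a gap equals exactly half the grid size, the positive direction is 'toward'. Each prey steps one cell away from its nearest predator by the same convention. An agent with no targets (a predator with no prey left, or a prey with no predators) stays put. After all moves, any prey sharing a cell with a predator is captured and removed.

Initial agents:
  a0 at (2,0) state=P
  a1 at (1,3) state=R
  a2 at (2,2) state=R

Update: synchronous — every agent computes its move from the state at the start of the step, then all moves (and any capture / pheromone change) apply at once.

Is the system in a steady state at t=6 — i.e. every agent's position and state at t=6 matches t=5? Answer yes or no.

t=1: a0@(2,1):P a1@(1,2):R a2@(2,3):R
t=2: a0@(1,1):P a1@(0,2):R a2@(2,4):R
t=3: a0@(0,1):P a1@(3,2):R a2@(2,3):R
t=4: a0@(3,1):P a1@(2,2):R a2@(1,3):R
t=5: a0@(2,1):P a1@(1,2):R a2@(0,3):R
t=6: a0@(1,1):P a1@(0,2):R a2@(3,3):R

no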